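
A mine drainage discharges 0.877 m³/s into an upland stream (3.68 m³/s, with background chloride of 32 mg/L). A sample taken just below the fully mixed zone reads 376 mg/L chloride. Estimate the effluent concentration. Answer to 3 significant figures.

1820 mg/L

Mass balance: 3.680·32.00 + 0.8770·Cₑ = 4.557·376.0
→ Cₑ = (4.557·376.0 − 3.680·32.00) / 0.8770 = 1819 mg/L.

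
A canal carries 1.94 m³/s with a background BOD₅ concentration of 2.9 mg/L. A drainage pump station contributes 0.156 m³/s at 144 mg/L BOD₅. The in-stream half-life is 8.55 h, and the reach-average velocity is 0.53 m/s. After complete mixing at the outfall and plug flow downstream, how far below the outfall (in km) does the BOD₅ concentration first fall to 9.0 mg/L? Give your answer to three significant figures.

Flow-weighted average: C = (1.940·2.900 + 0.1560·144.0) / 2.096 = 28.09/2.096 = 13.40 mg/L.
Half-life 8.55 h → k = ln 2 / 8.55 = 0.08107 h⁻¹ = 1.946 d⁻¹.
Set 13.40·exp(−k·t) = 9.0 → t = ln(13.40/9.0)/k = 17680 s = 4.911 h.
Distance = v·t = 0.53·17680 = 9371 m = 9.371 km.

9.37 km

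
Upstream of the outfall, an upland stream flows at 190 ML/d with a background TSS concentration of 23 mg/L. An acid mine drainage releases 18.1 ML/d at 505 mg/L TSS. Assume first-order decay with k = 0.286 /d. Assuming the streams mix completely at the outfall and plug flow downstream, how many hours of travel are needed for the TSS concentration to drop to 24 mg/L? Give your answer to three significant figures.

83.5 h

After mixing, C = (190.0·23.00 + 18.10·505.0) / 208.1 = 13510/208.1 = 64.92 mg/L.
64.92·exp(−k·t) = 24 → t = ln(64.92/24)/k = 300600 s = 83.51 h.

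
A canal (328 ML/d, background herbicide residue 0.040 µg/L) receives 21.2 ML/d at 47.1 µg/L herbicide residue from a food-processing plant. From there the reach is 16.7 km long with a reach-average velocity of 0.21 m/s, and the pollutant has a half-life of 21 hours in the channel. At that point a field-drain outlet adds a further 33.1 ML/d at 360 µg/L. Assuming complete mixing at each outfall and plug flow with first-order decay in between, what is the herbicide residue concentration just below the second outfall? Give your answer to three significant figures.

After mixing, C = (328.0·0.04000 + 21.20·47.10) / 349.2 = 1012/349.2 = 2.897 µg/L; combined flow 349.2 ML/d.
Travel time t = 16.7·1000 / 0.21 = 79520 s = 22.09 h.
Half-life 21 h → k = ln 2 / 21 = 0.03301 h⁻¹ = 0.7922 d⁻¹.
After decay, C = 2.897 × e^(−kt) = 2.897 × 0.4823 = 1.397 µg/L.
Second outfall: C = (349.2·1.397 + 33.10·360.0)/382.3 = 32.45 µg/L.

32.4 µg/L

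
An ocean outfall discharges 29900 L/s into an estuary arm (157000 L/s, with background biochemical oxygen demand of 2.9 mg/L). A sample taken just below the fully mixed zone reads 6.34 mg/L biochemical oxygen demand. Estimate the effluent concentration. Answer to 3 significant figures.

Mass balance: 157000·2.900 + 29900·Cₑ = 186900·6.340
→ Cₑ = (186900·6.340 − 157000·2.900) / 29900 = 24.40 mg/L.

24.4 mg/L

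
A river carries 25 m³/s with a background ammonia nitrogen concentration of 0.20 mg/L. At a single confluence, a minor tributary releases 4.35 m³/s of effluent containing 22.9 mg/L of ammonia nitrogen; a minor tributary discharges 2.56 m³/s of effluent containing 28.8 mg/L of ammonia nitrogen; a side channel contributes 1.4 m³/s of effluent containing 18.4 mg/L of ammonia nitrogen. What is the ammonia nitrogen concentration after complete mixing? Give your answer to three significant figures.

After mixing, C = (25.00·0.2000 + 4.350·22.90 + 2.560·28.80 + 1.400·18.40) / 33.31 = 204.1/33.31 = 6.127 mg/L.

6.13 mg/L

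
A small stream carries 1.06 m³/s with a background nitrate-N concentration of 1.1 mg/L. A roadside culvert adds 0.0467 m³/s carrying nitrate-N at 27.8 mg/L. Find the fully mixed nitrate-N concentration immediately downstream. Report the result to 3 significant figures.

2.23 mg/L

Conservation of mass: C = (1.060·1.100 + 0.04670·27.80) / 1.107 = 2.464/1.107 = 2.227 mg/L.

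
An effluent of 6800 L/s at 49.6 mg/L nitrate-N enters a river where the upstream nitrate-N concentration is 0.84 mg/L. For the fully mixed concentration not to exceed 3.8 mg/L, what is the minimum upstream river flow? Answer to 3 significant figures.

Set C_mix = 3.8: (Q·0.8400 + 6800·49.60) / (Q + 6800) = 3.8
→ Q = 6800·(49.60 − 3.8)/(3.8 − 0.8400) = 105200 L/s.

105000 L/s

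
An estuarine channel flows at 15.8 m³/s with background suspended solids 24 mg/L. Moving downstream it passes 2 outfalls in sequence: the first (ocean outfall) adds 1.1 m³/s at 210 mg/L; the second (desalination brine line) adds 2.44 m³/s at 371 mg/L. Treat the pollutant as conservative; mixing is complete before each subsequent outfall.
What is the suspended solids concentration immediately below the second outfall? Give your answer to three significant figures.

78.4 mg/L

Below outfall 1: Q → 16.90 m³/s, C = (15.80·24.00 + 1.100·210.0)/16.90 = 36.11 mg/L.
Below outfall 2: Q → 19.34 m³/s, C = (16.90·36.11 + 2.440·371.0)/19.34 = 78.36 mg/L.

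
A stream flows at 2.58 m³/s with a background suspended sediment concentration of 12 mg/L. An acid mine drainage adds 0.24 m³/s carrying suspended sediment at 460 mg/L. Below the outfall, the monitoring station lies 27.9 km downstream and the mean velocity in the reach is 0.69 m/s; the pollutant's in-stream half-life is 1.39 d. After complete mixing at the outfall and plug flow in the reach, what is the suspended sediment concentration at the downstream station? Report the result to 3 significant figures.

39.7 mg/L

Mass balance: C = (2.580·12.00 + 0.2400·460.0) / 2.820 = 141.4/2.820 = 50.13 mg/L.
Travel time t = 27.9·1000 / 0.69 = 40430 s = 11.23 h.
Half-life 1.39 d → k = ln 2 / 1.39 = 0.4987 d⁻¹.
Decay over the reach: 50.13·exp(−kt) = 50.13·0.7919 = 39.69 mg/L.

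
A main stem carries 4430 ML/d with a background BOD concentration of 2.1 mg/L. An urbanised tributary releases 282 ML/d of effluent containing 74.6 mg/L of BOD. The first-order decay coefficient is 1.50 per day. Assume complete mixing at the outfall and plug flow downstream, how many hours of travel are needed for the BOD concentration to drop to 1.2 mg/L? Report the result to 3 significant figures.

26.9 h

After mixing, C = (4430·2.100 + 282.0·74.60) / 4712 = 30340/4712 = 6.439 mg/L.
6.439·exp(−k·t) = 1.2 → t = ln(6.439/1.2)/k = 96770 s = 26.88 h.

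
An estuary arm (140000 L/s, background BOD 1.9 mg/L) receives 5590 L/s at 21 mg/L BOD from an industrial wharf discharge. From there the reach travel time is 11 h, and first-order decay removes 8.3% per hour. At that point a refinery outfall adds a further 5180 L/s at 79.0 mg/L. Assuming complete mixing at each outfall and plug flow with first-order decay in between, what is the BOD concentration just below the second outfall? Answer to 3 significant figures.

Mass balance: C = (140000·1.900 + 5590·21.00) / 145600 = 383400/145600 = 2.633 mg/L; combined flow 145600 L/s.
8.3%/h lost → k = −ln(1 − 0.083) = 0.08665 h⁻¹.
After decay, C = 2.633 × e^(−kt) = 2.633 × 0.3855 = 1.015 mg/L.
Second outfall: C = (145600·1.015 + 5180·79.00)/150800 = 3.695 mg/L.

3.69 mg/L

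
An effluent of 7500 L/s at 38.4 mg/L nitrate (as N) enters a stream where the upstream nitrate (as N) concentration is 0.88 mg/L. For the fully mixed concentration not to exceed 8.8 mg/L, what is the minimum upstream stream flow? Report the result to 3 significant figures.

28000 L/s

Set C_mix = 8.8: (Q·0.8800 + 7500·38.40) / (Q + 7500) = 8.8
→ Q = 7500·(38.40 − 8.8)/(8.8 − 0.8800) = 28030 L/s.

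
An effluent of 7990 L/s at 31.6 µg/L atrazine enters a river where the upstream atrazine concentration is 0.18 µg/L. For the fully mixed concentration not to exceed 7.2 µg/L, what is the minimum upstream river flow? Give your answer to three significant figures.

Set C_mix = 7.2: (Q·0.1800 + 7990·31.60) / (Q + 7990) = 7.2
→ Q = 7990·(31.60 − 7.2)/(7.2 − 0.1800) = 27770 L/s.

27800 L/s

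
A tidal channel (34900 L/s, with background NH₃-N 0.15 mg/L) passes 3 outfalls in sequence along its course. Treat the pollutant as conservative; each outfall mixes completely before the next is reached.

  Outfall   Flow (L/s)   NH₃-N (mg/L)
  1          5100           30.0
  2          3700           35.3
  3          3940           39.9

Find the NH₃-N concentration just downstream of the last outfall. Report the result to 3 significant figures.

9.36 mg/L

Below outfall 1: Q → 40000 L/s, C = (34900·0.1500 + 5100·30.00)/40000 = 3.956 mg/L.
Below outfall 2: Q → 43700 L/s, C = (40000·3.956 + 3700·35.30)/43700 = 6.610 mg/L.
Below outfall 3: Q → 47640 L/s, C = (43700·6.610 + 3940·39.90)/47640 = 9.363 mg/L.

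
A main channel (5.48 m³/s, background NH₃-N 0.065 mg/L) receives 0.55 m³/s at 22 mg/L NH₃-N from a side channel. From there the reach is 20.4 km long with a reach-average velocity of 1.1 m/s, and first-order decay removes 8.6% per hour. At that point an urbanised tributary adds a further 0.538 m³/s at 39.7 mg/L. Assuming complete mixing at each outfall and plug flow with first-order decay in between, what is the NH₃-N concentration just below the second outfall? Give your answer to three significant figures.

4.45 mg/L

Conservation of mass: C = (5.480·0.06500 + 0.5500·22.00) / 6.030 = 12.46/6.030 = 2.066 mg/L; combined flow 6.030 m³/s.
Travel time t = 20.4·1000 / 1.1 = 18550 s = 5.152 h.
8.6%/h lost → k = −ln(1 − 0.086) = 0.08992 h⁻¹.
After decay, C = 2.066 × e^(−kt) = 2.066 × 0.6292 = 1.300 mg/L.
At the second outfall, C = (6.030·1.300 + 0.5380·39.70) / (6.030 + 0.5380) = 4.445 mg/L.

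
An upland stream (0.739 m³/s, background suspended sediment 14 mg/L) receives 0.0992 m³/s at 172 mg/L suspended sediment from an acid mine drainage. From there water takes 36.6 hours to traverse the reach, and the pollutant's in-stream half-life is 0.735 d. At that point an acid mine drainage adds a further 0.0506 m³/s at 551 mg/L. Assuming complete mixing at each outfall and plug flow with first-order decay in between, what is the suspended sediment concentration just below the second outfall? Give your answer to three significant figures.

Mass balance: C = (0.7390·14.00 + 0.09920·172.0) / 0.8382 = 27.41/0.8382 = 32.70 mg/L; combined flow 0.8382 m³/s.
Half-life 0.735 d → k = ln 2 / 0.735 = 0.9431 d⁻¹.
Applying C = C₀e^(−kt): 32.70 × 0.2374 = 7.762 mg/L.
Second outfall: C = (0.8382·7.762 + 0.05060·551.0)/0.8888 = 38.69 mg/L.

38.7 mg/L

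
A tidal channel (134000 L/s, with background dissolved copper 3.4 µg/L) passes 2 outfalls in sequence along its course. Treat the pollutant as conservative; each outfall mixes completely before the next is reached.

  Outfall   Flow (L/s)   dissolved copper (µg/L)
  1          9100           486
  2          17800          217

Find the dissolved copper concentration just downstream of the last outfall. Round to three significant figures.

Below outfall 1: Q → 143100 L/s, C = (134000·3.400 + 9100·486.0)/143100 = 34.09 µg/L.
Below outfall 2: Q → 160900 L/s, C = (143100·34.09 + 17800·217.0)/160900 = 54.32 µg/L.

54.3 µg/L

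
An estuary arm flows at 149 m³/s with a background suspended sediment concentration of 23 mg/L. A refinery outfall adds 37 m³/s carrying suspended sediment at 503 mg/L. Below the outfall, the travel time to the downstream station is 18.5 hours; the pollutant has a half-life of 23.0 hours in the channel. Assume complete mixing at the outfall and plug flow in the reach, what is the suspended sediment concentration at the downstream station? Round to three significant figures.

67.8 mg/L

Mixed concentration C = ΣQC/ΣQ = (149.0·23.00 + 37.00·503.0) / 186.0 = 22040/186.0 = 118.5 mg/L.
Half-life 23.0 h → k = ln 2 / 23.0 = 0.03014 h⁻¹ = 0.7233 d⁻¹.
First-order decay: C = 118.5·exp(−k·t) = 118.5·0.5726 = 67.85 mg/L.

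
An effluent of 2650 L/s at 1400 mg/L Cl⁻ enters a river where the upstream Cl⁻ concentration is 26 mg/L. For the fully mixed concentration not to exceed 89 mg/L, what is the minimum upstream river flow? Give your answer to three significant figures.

55100 L/s

Set C_mix = 89: (Q·26.00 + 2650·1400) / (Q + 2650) = 89
→ Q = 2650·(1400 − 89)/(89 − 26.00) = 55150 L/s.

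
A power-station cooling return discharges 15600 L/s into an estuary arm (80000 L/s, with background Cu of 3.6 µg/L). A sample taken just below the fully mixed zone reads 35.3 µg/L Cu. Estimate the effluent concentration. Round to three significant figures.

198 µg/L

Mass balance: 80000·3.600 + 15600·Cₑ = 95600·35.30
→ Cₑ = (95600·35.30 − 80000·3.600) / 15600 = 197.9 µg/L.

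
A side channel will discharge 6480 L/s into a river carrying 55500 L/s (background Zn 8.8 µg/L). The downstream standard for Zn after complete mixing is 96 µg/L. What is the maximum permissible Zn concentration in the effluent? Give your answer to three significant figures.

At the limit, (Qr·Cr + Qe·Cₑ)/(Qr + Qe) = 96:
Cₑ = (61980·96 − 55500·8.800) / 6480 = 842.9 µg/L.

843 µg/L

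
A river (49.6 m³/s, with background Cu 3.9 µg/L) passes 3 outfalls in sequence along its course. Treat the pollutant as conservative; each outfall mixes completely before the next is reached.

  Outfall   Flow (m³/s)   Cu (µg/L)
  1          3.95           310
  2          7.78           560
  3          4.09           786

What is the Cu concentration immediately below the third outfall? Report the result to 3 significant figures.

After outfall 1: Q = 49.60 + 3.950 = 53.55 m³/s; C = (49.60·3.900 + 3.950·310.0)/53.55 = 26.48 µg/L.
After outfall 2: Q = 53.55 + 7.780 = 61.33 m³/s; C = (53.55·26.48 + 7.780·560.0)/61.33 = 94.16 µg/L.
After outfall 3: Q = 61.33 + 4.090 = 65.42 m³/s; C = (61.33·94.16 + 4.090·786.0)/65.42 = 137.4 µg/L.

137 µg/L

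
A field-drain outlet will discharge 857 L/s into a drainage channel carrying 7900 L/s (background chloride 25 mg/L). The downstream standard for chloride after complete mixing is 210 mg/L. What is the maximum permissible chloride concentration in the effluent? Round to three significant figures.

At the limit, (Qr·Cr + Qe·Cₑ)/(Qr + Qe) = 210:
Cₑ = (8757·210 − 7900·25.00) / 857.0 = 1915 mg/L.

1920 mg/L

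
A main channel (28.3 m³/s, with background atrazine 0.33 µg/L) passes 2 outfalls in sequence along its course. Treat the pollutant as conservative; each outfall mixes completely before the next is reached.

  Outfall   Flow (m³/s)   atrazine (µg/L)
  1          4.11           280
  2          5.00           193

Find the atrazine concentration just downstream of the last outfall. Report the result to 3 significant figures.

Below outfall 1: Q → 32.41 m³/s, C = (28.30·0.3300 + 4.110·280.0)/32.41 = 35.80 µg/L.
Below outfall 2: Q → 37.41 m³/s, C = (32.41·35.80 + 5.000·193.0)/37.41 = 56.81 µg/L.

56.8 µg/L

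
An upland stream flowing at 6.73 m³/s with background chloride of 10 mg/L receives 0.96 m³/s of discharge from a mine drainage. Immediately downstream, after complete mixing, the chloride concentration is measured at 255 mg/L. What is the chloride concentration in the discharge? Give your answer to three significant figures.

Mass balance: 6.730·10.00 + 0.9600·Cₑ = 7.690·255.0
→ Cₑ = (7.690·255.0 − 6.730·10.00) / 0.9600 = 1973 mg/L.

1970 mg/L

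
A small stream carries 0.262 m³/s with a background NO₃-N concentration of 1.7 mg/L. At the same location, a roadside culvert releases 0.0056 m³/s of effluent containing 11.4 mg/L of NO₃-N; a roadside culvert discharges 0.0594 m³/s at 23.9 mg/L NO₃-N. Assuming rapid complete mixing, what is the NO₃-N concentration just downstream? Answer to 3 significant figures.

5.90 mg/L

After mixing, C = (0.2620·1.700 + 0.005600·11.40 + 0.05940·23.90) / 0.3270 = 1.929/0.3270 = 5.899 mg/L.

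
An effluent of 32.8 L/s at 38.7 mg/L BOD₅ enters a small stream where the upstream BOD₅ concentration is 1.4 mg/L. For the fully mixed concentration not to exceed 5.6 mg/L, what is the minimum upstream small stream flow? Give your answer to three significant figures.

Set C_mix = 5.6: (Q·1.400 + 32.80·38.70) / (Q + 32.80) = 5.6
→ Q = 32.80·(38.70 − 5.6)/(5.6 − 1.400) = 258.5 L/s.

258 L/s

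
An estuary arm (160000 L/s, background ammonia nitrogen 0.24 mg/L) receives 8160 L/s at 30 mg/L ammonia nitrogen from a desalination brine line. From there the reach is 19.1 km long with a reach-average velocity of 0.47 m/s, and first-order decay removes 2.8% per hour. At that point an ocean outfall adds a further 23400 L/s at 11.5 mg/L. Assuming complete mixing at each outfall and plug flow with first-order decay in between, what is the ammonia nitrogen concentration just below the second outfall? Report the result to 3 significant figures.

2.48 mg/L

After mixing, C = (160000·0.2400 + 8160·30.00) / 168200 = 283200/168200 = 1.684 mg/L; combined flow 168200 L/s.
Travel time t = 19.1·1000 / 0.47 = 40640 s = 11.29 h.
2.8%/h lost → k = −ln(1 − 0.028) = 0.02840 h⁻¹.
After decay, C = 1.684 × e^(−kt) = 1.684 × 0.7257 = 1.222 mg/L.
Second outfall: C = (168200·1.222 + 23400·11.50)/191600 = 2.478 mg/L.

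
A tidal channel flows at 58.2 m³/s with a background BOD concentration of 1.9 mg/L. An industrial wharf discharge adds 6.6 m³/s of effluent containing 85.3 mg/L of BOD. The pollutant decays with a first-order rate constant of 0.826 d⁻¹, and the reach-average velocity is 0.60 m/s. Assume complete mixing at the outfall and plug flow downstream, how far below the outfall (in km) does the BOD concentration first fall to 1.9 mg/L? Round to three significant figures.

107 km

Mixed concentration C = ΣQC/ΣQ = (58.20·1.900 + 6.600·85.30) / 64.80 = 673.6/64.80 = 10.39 mg/L.
Set 10.39·exp(−k·t) = 1.9 → t = ln(10.39/1.9)/k = 177800 s = 49.38 h.
Distance = v·t = 0.60·177800 = 106700 m = 106.7 km.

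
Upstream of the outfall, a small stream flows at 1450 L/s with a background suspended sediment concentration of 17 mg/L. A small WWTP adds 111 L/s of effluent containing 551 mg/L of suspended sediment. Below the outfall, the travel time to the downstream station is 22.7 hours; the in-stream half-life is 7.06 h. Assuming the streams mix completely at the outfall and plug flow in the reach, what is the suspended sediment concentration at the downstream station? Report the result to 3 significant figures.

Mass balance: C = (1450·17.00 + 111.0·551.0) / 1561 = 85810/1561 = 54.97 mg/L.
Half-life 7.06 h → k = ln 2 / 7.06 = 0.09818 h⁻¹ = 2.356 d⁻¹.
Decay over the reach: 54.97·exp(−kt) = 54.97·0.1077 = 5.919 mg/L.

5.92 mg/L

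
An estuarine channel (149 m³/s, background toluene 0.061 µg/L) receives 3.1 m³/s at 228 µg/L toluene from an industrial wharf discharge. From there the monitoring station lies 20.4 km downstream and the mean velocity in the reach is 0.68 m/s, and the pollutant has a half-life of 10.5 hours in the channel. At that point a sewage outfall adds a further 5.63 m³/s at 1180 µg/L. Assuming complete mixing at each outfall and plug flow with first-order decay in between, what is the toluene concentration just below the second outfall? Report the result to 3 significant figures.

44.7 µg/L

Mass balance: C = (149.0·0.06100 + 3.100·228.0) / 152.1 = 715.9/152.1 = 4.707 µg/L; combined flow 152.1 m³/s.
Travel time t = 20.4·1000 / 0.68 = 30000 s = 8.333 h.
Half-life 10.5 h → k = ln 2 / 10.5 = 0.06601 h⁻¹ = 1.584 d⁻¹.
Applying C = C₀e^(−kt): 4.707 × 0.5769 = 2.715 µg/L.
Second outfall: C = (152.1·2.715 + 5.630·1180)/157.7 = 44.74 µg/L.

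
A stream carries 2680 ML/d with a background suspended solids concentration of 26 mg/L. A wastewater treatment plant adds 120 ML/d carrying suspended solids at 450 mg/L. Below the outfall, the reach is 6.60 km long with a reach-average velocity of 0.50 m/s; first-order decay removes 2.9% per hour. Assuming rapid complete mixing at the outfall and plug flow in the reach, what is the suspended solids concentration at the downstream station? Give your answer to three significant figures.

Flow-weighted average: C = (2680·26.00 + 120.0·450.0) / 2800 = 123700/2800 = 44.17 mg/L.
Travel time t = 6.60·1000 / 0.50 = 13200 s = 3.667 h.
2.9%/h lost → k = −ln(1 − 0.029) = 0.02943 h⁻¹.
Applying C = C₀e^(−kt): 44.17 × 0.8977 = 39.65 mg/L.

39.7 mg/L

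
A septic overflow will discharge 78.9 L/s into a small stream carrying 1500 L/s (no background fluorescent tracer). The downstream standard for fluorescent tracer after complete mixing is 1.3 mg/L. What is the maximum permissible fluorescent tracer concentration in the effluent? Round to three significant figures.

26.0 mg/L

At the limit, (Qr·Cr + Qe·Cₑ)/(Qr + Qe) = 1.3:
Cₑ = (1579·1.3 − 1500·0) / 78.90 = 26.01 mg/L.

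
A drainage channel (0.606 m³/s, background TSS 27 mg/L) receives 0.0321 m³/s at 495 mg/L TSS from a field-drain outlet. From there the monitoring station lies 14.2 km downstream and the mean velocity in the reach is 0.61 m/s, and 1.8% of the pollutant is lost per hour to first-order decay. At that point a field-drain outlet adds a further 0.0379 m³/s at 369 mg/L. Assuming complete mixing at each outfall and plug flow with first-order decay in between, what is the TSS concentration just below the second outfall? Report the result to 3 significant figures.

Conservation of mass: C = (0.6060·27.00 + 0.03210·495.0) / 0.6381 = 32.25/0.6381 = 50.54 mg/L; combined flow 0.6381 m³/s.
Travel time t = 14.2·1000 / 0.61 = 23280 s = 6.466 h.
1.8%/h lost → k = −ln(1 − 0.018) = 0.01816 h⁻¹.
Applying C = C₀e^(−kt): 50.54 × 0.8892 = 44.94 mg/L.
At the second outfall, C = (0.6381·44.94 + 0.03790·369.0) / (0.6381 + 0.03790) = 63.11 mg/L.

63.1 mg/L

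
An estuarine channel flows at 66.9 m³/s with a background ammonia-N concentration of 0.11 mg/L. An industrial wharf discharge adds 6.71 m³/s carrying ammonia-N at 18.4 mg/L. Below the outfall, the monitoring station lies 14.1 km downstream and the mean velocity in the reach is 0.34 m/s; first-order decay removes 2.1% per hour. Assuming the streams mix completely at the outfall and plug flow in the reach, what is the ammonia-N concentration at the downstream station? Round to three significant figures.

Mass balance: C = (66.90·0.1100 + 6.710·18.40) / 73.61 = 130.8/73.61 = 1.777 mg/L.
Travel time t = 14.1·1000 / 0.34 = 41470 s = 11.52 h.
2.1%/h lost → k = −ln(1 − 0.021) = 0.02122 h⁻¹.
First-order decay: C = 1.777·exp(−k·t) = 1.777·0.7831 = 1.392 mg/L.

1.39 mg/L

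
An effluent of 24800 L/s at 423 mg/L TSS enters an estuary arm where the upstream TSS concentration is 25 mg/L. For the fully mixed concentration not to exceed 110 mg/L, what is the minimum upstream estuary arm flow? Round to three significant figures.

91300 L/s

Set C_mix = 110: (Q·25.00 + 24800·423.0) / (Q + 24800) = 110
→ Q = 24800·(423.0 − 110)/(110 − 25.00) = 91320 L/s.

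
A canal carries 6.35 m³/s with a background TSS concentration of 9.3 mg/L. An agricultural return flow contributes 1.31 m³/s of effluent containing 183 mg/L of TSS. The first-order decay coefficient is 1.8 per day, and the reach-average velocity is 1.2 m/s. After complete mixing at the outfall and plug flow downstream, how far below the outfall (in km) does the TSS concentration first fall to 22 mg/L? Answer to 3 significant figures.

33.0 km

Conservation of mass: C = (6.350·9.300 + 1.310·183.0) / 7.660 = 298.8/7.660 = 39.01 mg/L.
Set 39.01·exp(−k·t) = 22 → t = ln(39.01/22)/k = 27490 s = 7.636 h.
Distance = v·t = 1.2·27490 = 32990 m = 32.99 km.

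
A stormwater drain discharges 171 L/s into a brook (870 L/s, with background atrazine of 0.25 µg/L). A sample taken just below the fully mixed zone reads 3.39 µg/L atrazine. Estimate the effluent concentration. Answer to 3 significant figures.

Mass balance: 870.0·0.2500 + 171.0·Cₑ = 1041·3.390
→ Cₑ = (1041·3.390 − 870.0·0.2500) / 171.0 = 19.37 µg/L.

19.4 µg/L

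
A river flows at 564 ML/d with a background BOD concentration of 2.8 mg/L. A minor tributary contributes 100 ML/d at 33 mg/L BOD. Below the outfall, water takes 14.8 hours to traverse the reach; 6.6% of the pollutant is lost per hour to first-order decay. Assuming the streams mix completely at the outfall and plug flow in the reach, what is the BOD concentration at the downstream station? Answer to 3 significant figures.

2.67 mg/L

Mass balance: C = (564.0·2.800 + 100.0·33.00) / 664.0 = 4879/664.0 = 7.348 mg/L.
6.6%/h lost → k = −ln(1 − 0.066) = 0.06828 h⁻¹.
Applying C = C₀e^(−kt): 7.348 × 0.3640 = 2.675 mg/L.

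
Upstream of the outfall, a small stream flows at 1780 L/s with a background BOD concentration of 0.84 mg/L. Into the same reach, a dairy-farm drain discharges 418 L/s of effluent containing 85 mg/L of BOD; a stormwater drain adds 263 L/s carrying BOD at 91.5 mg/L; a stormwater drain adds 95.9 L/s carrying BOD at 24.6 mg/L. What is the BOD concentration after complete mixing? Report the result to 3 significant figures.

24.8 mg/L

Mass balance: C = (1780·0.8400 + 418.0·85.00 + 263.0·91.50 + 95.90·24.60) / 2557 = 63450/2557 = 24.81 mg/L.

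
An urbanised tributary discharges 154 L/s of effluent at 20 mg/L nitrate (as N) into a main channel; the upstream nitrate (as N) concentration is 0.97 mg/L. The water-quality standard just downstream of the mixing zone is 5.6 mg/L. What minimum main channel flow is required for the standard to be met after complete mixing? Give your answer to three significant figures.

Set C_mix = 5.6: (Q·0.9700 + 154.0·20.00) / (Q + 154.0) = 5.6
→ Q = 154.0·(20.00 − 5.6)/(5.6 − 0.9700) = 479.0 L/s.

479 L/s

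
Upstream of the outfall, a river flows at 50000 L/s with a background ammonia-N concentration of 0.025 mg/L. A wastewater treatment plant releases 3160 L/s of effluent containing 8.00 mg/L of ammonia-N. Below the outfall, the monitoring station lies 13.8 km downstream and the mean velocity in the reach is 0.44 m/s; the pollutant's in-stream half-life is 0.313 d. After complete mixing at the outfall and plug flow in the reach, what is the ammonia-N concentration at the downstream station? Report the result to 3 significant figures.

Mixed concentration C = ΣQC/ΣQ = (50000·0.02500 + 3160·8.000) / 53160 = 26530/53160 = 0.4991 mg/L.
Travel time t = 13.8·1000 / 0.44 = 31360 s = 8.712 h.
Half-life 0.313 d → k = ln 2 / 0.313 = 2.215 d⁻¹.
After decay, C = 0.4991 × e^(−kt) = 0.4991 × 0.4476 = 0.2234 mg/L.

0.223 mg/L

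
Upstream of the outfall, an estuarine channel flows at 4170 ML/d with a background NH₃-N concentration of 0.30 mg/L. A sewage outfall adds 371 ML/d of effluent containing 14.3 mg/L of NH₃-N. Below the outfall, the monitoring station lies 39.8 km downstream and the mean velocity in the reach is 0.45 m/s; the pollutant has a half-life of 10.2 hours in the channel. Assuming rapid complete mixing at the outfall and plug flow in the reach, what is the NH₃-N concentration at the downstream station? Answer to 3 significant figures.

Mass balance: C = (4170·0.3000 + 371.0·14.30) / 4541 = 6556/4541 = 1.444 mg/L.
Travel time t = 39.8·1000 / 0.45 = 88440 s = 24.57 h.
Half-life 10.2 h → k = ln 2 / 10.2 = 0.06796 h⁻¹ = 1.631 d⁻¹.
Decay over the reach: 1.444·exp(−kt) = 1.444·0.1883 = 0.2719 mg/L.

0.272 mg/L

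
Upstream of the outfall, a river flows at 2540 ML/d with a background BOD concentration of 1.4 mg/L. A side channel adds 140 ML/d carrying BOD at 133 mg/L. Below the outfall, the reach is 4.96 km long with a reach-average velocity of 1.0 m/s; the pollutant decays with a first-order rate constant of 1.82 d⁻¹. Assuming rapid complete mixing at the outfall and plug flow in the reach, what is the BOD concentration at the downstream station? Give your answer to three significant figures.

7.45 mg/L

Mixed concentration C = ΣQC/ΣQ = (2540·1.400 + 140.0·133.0) / 2680 = 22180/2680 = 8.275 mg/L.
Travel time t = 4.96·1000 / 1.0 = 4960 s = 1.378 h.
After decay, C = 8.275 × e^(−kt) = 8.275 × 0.9008 = 7.454 mg/L.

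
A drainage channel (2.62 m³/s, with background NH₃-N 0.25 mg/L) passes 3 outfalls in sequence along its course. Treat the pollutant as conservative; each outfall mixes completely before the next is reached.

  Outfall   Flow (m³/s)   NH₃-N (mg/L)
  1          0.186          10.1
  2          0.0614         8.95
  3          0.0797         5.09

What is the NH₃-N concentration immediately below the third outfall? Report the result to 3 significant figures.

Below outfall 1: Q → 2.806 m³/s, C = (2.620·0.2500 + 0.1860·10.10)/2.806 = 0.9029 mg/L.
Below outfall 2: Q → 2.867 m³/s, C = (2.806·0.9029 + 0.06140·8.950)/2.867 = 1.075 mg/L.
Below outfall 3: Q → 2.947 m³/s, C = (2.867·1.075 + 0.07970·5.090)/2.947 = 1.184 mg/L.

1.18 mg/L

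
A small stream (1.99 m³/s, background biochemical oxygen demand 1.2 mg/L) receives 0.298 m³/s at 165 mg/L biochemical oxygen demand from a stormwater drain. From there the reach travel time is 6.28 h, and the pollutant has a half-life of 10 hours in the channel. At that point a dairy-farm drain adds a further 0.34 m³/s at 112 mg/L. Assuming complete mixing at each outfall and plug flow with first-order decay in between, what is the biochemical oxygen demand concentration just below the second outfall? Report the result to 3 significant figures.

Conservation of mass: C = (1.990·1.200 + 0.2980·165.0) / 2.288 = 51.56/2.288 = 22.53 mg/L; combined flow 2.288 m³/s.
Half-life 10 h → k = ln 2 / 10 = 0.06931 h⁻¹ = 1.664 d⁻¹.
First-order decay: C = 22.53·exp(−k·t) = 22.53·0.6471 = 14.58 mg/L.
At the second outfall, C = (2.288·14.58 + 0.3400·112.0) / (2.288 + 0.3400) = 27.18 mg/L.

27.2 mg/L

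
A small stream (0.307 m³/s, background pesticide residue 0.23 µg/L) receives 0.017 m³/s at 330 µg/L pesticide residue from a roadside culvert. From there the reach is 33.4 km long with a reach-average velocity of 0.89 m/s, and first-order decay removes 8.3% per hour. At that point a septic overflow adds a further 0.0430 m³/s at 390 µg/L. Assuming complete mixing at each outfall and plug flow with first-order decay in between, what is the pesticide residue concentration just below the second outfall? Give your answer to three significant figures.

52.0 µg/L

After mixing, C = (0.3070·0.2300 + 0.01700·330.0) / 0.3240 = 5.681/0.3240 = 17.53 µg/L; combined flow 0.3240 m³/s.
Travel time t = 33.4·1000 / 0.89 = 37530 s = 10.42 h.
8.3%/h lost → k = −ln(1 − 0.083) = 0.08665 h⁻¹.
First-order decay: C = 17.53·exp(−k·t) = 17.53·0.4052 = 7.105 µg/L.
At the second outfall, C = (0.3240·7.105 + 0.04300·390.0) / (0.3240 + 0.04300) = 51.97 µg/L.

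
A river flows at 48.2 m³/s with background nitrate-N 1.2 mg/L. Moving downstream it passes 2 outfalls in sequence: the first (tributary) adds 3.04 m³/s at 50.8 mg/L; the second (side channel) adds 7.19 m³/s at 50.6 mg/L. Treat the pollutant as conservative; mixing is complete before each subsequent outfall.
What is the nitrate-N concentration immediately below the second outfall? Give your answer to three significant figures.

Outfall 1: combined Q = 51.24 m³/s; C = (48.20·1.200 + 3.040·50.80)/51.24 = 4.143 mg/L.
Outfall 2: combined Q = 58.43 m³/s; C = (51.24·4.143 + 7.190·50.60)/58.43 = 9.859 mg/L.

9.86 mg/L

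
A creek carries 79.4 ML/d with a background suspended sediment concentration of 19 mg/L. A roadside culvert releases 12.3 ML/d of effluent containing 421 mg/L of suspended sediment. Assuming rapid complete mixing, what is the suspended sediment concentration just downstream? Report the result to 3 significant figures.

Mixed concentration C = ΣQC/ΣQ = (79.40·19.00 + 12.30·421.0) / 91.70 = 6687/91.70 = 72.92 mg/L.

72.9 mg/L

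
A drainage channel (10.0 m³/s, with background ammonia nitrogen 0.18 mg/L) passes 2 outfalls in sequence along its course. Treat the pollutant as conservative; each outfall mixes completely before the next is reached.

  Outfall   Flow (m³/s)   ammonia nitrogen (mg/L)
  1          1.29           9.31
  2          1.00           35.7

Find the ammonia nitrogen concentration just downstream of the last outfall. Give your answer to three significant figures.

Outfall 1: combined Q = 11.29 m³/s; C = (10.00·0.1800 + 1.290·9.310)/11.29 = 1.223 mg/L.
Outfall 2: combined Q = 12.29 m³/s; C = (11.29·1.223 + 1.000·35.70)/12.29 = 4.028 mg/L.

4.03 mg/L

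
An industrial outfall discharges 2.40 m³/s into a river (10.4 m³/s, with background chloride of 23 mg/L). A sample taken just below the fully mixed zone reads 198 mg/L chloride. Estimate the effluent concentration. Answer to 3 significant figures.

Mass balance: 10.40·23.00 + 2.400·Cₑ = 12.80·198.0
→ Cₑ = (12.80·198.0 − 10.40·23.00) / 2.400 = 956.3 mg/L.

956 mg/L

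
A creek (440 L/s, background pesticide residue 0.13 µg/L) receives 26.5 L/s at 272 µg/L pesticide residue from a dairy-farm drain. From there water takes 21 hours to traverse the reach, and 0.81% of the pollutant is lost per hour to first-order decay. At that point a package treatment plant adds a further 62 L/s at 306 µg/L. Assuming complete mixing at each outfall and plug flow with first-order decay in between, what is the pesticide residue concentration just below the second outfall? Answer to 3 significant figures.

Mass balance: C = (440.0·0.1300 + 26.50·272.0) / 466.5 = 7265/466.5 = 15.57 µg/L; combined flow 466.5 L/s.
0.81%/h lost → k = −ln(1 − 0.0081) = 0.008133 h⁻¹.
Decay over the reach: 15.57·exp(−kt) = 15.57·0.8430 = 13.13 µg/L.
Second outfall: C = (466.5·13.13 + 62.00·306.0)/528.5 = 47.49 µg/L.

47.5 µg/L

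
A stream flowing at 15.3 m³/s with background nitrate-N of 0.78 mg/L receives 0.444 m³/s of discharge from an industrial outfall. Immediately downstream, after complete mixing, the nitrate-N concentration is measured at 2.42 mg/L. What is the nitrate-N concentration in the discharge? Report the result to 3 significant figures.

58.9 mg/L

Mass balance: 15.30·0.7800 + 0.4440·Cₑ = 15.74·2.420
→ Cₑ = (15.74·2.420 − 15.30·0.7800) / 0.4440 = 58.93 mg/L.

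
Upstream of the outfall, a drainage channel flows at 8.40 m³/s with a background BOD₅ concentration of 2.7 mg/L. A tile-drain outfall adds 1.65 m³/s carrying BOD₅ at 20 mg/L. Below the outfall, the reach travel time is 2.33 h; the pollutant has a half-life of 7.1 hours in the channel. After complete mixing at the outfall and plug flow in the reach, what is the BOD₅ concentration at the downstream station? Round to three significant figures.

Mass balance: C = (8.400·2.700 + 1.650·20.00) / 10.05 = 55.68/10.05 = 5.540 mg/L.
Half-life 7.1 h → k = ln 2 / 7.1 = 0.09763 h⁻¹ = 2.343 d⁻¹.
After decay, C = 5.540 × e^(−kt) = 5.540 × 0.7965 = 4.413 mg/L.

4.41 mg/L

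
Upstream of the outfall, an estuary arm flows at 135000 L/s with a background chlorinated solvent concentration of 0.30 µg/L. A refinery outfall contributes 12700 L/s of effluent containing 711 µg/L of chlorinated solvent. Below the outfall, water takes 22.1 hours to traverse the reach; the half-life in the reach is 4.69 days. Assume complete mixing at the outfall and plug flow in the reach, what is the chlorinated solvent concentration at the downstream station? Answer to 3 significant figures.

Flow-weighted average: C = (135000·0.3000 + 12700·711.0) / 147700 = 9070000/147700 = 61.41 µg/L.
Half-life 4.69 d → k = ln 2 / 4.69 = 0.1478 d⁻¹.
First-order decay: C = 61.41·exp(−k·t) = 61.41·0.8728 = 53.60 µg/L.

53.6 µg/L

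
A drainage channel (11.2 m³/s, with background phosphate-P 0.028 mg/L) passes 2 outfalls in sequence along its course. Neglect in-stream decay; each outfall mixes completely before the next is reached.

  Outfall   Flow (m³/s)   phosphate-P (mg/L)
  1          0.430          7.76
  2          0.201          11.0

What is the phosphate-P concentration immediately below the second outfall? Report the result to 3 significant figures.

0.495 mg/L

Outfall 1: combined Q = 11.63 m³/s; C = (11.20·0.02800 + 0.4300·7.760)/11.63 = 0.3139 mg/L.
Outfall 2: combined Q = 11.83 m³/s; C = (11.63·0.3139 + 0.2010·11.00)/11.83 = 0.4954 mg/L.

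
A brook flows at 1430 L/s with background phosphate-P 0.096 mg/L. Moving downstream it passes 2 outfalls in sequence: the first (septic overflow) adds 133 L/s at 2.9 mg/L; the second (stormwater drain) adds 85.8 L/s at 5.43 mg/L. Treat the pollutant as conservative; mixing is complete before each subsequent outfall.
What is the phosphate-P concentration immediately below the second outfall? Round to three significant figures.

Below outfall 1: Q → 1563 L/s, C = (1430·0.09600 + 133.0·2.900)/1563 = 0.3346 mg/L.
Below outfall 2: Q → 1649 L/s, C = (1563·0.3346 + 85.80·5.430)/1649 = 0.5998 mg/L.

0.600 mg/L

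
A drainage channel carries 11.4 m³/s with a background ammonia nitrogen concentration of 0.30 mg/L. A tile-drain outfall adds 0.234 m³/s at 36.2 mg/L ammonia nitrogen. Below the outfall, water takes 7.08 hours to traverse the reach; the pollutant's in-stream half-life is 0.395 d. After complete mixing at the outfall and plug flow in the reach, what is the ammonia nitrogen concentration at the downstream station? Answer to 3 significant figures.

Mixed concentration C = ΣQC/ΣQ = (11.40·0.3000 + 0.2340·36.20) / 11.63 = 11.89/11.63 = 1.022 mg/L.
Half-life 0.395 d → k = ln 2 / 0.395 = 1.755 d⁻¹.
After decay, C = 1.022 × e^(−kt) = 1.022 × 0.5959 = 0.6091 mg/L.

0.609 mg/L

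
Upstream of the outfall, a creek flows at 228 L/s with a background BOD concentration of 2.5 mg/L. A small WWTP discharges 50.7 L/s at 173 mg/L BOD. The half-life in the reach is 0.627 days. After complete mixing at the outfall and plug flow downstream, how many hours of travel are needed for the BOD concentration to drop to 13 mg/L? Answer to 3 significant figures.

Mass balance: C = (228.0·2.500 + 50.70·173.0) / 278.7 = 9341/278.7 = 33.52 mg/L.
Half-life 0.627 d → k = ln 2 / 0.627 = 1.105 d⁻¹.
33.52·exp(−k·t) = 13 → t = ln(33.52/13)/k = 74020 s = 20.56 h.

20.6 h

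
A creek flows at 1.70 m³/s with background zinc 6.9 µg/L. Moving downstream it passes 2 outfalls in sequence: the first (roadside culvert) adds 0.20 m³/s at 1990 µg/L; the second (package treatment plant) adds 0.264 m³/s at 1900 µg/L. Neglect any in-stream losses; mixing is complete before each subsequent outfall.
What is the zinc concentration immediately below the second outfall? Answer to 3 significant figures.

421 µg/L

Outfall 1: combined Q = 1.900 m³/s; C = (1.700·6.900 + 0.2000·1990)/1.900 = 215.6 µg/L.
Outfall 2: combined Q = 2.164 m³/s; C = (1.900·215.6 + 0.2640·1900)/2.164 = 421.1 µg/L.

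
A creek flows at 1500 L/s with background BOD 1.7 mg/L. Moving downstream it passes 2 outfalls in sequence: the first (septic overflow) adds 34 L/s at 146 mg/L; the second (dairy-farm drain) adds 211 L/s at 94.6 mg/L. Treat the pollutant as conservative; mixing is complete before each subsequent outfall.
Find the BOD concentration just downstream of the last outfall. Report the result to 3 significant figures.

Outfall 1: combined Q = 1534 L/s; C = (1500·1.700 + 34.00·146.0)/1534 = 4.898 mg/L.
Outfall 2: combined Q = 1745 L/s; C = (1534·4.898 + 211.0·94.60)/1745 = 15.74 mg/L.

15.7 mg/L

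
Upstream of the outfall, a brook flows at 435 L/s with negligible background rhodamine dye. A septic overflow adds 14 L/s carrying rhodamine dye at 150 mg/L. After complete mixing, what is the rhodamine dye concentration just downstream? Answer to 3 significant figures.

Flow-weighted average: C = (435.0·0 + 14.00·150.0) / 449.0 = 2100/449.0 = 4.677 mg/L.

4.68 mg/L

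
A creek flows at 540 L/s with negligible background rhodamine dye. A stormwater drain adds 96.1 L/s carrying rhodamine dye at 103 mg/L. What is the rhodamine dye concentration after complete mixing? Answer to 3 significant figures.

Flow-weighted average: C = (540.0·0 + 96.10·103.0) / 636.1 = 9898/636.1 = 15.56 mg/L.

15.6 mg/L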